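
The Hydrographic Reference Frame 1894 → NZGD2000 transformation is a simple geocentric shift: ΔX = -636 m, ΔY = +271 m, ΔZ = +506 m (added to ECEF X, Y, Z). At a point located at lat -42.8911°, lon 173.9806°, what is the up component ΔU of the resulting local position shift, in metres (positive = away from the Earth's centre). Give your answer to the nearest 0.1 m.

ΔU = 139.8 m

The local up (radial) axis is (cos φ cos λ, cos φ sin λ, sin φ), giving ΔU = 463.395 + 20.821 − 344.387 = 139.83 m.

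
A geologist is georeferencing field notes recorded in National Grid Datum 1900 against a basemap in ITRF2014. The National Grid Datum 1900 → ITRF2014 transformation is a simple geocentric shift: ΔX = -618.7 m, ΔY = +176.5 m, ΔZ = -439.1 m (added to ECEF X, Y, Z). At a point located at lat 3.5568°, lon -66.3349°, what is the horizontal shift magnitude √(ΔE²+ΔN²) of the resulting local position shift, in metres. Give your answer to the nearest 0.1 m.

645.2 m

At φ = 3.5568°, λ = -66.3349°: sin φ = 0.062038, cos φ = 0.998074, sin λ = -0.915907, cos λ = 0.401390.
ΔE = −sin λ·ΔX + cos λ·ΔY = −(-0.915907)·(-618.7) + (0.401390)·(176.5) = -495.83 m.
ΔN = −sin φ cos λ·ΔX − sin φ sin λ·ΔY + cos φ·ΔZ = −(0.062038)(0.401390)(-618.7) − (0.062038)(-0.915907)(176.5) + (0.998074)(-439.1) = -412.82 m.
Horizontal magnitude = √(ΔE² + ΔN²) = √((-495.83)² + (-412.82)²) = 645.18 m.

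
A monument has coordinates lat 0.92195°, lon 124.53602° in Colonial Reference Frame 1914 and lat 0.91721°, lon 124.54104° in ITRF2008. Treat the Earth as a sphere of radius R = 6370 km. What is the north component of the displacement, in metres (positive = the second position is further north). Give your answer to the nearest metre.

ΔN = -527 m

Δφ = 0.91721° − 0.92195° = -0.00474°; Δλ = 124.54104° − 124.53602° = +0.00502°.
1° along a meridian = πR/180 = 111177 m.
ΔN = Δφ × 111177 = -527.0 m; ΔE = Δλ × 111177 × cos(0.92195°) = +0.00502 × 111177 × 0.999871 = 558.0 m.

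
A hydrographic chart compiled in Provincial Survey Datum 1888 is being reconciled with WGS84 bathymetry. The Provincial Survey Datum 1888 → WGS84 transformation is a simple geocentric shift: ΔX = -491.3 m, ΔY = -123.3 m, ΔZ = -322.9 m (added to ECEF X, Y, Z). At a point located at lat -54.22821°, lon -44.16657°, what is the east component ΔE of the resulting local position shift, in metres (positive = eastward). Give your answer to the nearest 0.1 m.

At φ = -54.22821°, λ = -44.16657°: sin φ = -0.811352, cos φ = 0.584558, sin λ = -0.696747, cos λ = 0.717317.
ΔE = −sin λ·ΔX + cos λ·ΔY = −(-0.696747)·(-491.3) + (0.717317)·(-123.3) = -430.76 m.

ΔE = -430.8 m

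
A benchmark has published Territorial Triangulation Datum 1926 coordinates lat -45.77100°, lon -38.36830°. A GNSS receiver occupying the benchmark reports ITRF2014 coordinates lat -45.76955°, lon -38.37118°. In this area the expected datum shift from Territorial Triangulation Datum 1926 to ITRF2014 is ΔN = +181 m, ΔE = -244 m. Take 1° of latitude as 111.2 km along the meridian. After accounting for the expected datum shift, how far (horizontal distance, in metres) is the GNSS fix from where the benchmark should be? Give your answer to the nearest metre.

29 m

Observed coordinate differences: Δφ = +0.00145°, Δλ = -0.00288°.
Converting to metres (1° lat = 111200 m, cos φ = 0.697528): observed ΔN = 161.2 m, observed ΔE = -223.4 m.
Subtracting the expected shift leaves a residual of 161.2 − (181) = -19.8 m north and -223.4 − (-244) = 20.6 m east.
Residual distance = √((-19.8)² + 20.6²) = 28.6 m.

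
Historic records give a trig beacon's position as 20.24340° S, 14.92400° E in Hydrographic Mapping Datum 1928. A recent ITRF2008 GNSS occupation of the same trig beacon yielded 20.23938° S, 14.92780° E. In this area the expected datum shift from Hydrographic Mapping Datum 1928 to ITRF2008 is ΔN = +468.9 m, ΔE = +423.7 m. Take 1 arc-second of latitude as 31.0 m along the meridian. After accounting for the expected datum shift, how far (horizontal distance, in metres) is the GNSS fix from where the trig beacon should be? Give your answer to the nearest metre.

33 m

Observed coordinate differences: Δφ = +0.00402°, Δλ = +0.00380°.
Converting to metres (1° lat = 111600 m, cos φ = 0.938231): observed ΔN = 448.6 m, observed ΔE = 397.9 m.
Subtracting the expected shift leaves a residual of 448.6 − (468.9) = -20.3 m north and 397.9 − (423.7) = -25.8 m east.
Residual distance = √((-20.3)² + (-25.8)²) = 32.8 m.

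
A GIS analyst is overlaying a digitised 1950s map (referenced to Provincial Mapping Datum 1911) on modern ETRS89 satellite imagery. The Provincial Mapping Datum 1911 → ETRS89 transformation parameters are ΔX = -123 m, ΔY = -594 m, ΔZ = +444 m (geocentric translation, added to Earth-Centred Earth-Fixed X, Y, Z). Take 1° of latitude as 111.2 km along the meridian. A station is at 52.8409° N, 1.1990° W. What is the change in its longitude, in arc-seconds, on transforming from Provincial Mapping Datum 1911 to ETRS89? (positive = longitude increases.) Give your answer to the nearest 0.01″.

Δλ = -31.97″

sin φ = 0.796961, cos φ = 0.604030, sin λ = -0.020925, cos λ = 0.999781.
East component: ΔE = −sin λ·ΔX + cos λ·ΔY = −(-0.020925)(-123) + (0.999781)(-594) = -596.44 m.
1° of latitude spans 111200 m; at latitude φ, 1° of longitude spans that × cos φ = 67168.2 m, so Δλ = -596.44 / 67168.2 × 3600 = -31.967″.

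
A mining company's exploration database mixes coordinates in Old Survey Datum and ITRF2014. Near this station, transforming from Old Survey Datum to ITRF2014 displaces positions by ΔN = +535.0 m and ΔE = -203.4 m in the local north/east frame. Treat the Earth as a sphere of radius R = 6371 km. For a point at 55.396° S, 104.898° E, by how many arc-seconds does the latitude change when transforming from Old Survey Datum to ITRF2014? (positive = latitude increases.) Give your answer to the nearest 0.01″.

Δφ = 17.32″

On a sphere of radius R, 1 rad of latitude = R, so Δφ = ΔN / R = 535.0 / 6371000 = 8.3974e-05 rad = 17.321″.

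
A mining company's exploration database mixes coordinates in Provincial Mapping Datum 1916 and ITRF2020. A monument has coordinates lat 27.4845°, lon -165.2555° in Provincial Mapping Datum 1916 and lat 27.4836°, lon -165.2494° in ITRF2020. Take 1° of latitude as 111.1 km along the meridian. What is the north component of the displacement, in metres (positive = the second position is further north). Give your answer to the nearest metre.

ΔN = -100 m

Δφ = 27.4836° − 27.4845° = -0.0009°; Δλ = -165.2494° − -165.2555° = +0.0061°.
ΔN = Δφ × 111100 = -100.0 m; ΔE = Δλ × 111100 × cos(27.4845°) = +0.0061 × 111100 × 0.887136 = 601.2 m.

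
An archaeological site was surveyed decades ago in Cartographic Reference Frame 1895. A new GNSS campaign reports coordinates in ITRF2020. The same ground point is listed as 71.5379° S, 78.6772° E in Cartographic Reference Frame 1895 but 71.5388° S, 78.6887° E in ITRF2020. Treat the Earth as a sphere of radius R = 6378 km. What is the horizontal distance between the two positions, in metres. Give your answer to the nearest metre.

418 m

Δφ = -71.5388° − -71.5379° = -0.0009°; Δλ = 78.6887° − 78.6772° = +0.0115°.
1° along a meridian = πR/180 = 111317 m.
ΔN = Δφ × 111317 = -100.2 m; ΔE = Δλ × 111317 × cos(-71.5379°) = +0.0115 × 111317 × 0.316677 = 405.4 m.
Distance = √(ΔE² + ΔN²) = √(405.4² + (-100.2)²) = 417.6 m.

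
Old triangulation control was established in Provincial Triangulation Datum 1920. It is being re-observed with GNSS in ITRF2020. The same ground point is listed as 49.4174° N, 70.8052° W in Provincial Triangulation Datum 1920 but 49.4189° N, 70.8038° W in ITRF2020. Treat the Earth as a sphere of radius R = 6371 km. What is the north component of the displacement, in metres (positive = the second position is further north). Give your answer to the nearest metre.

Δφ = 49.4189° − 49.4174° = +0.0015°; Δλ = -70.8038° − -70.8052° = +0.0014°.
1° along a meridian = πR/180 = 111195 m.
ΔN = Δφ × 111195 = 166.8 m; ΔE = Δλ × 111195 × cos(49.4174°) = +0.0014 × 111195 × 0.650544 = 101.3 m.

ΔN = 167 m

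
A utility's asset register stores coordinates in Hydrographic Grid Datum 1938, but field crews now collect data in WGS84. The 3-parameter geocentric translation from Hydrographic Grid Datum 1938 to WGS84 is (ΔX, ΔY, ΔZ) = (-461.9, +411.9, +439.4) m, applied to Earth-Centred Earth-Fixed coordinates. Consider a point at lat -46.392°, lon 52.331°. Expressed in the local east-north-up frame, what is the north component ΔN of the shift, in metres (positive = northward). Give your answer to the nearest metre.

The local north axis is (−sin φ cos λ, −sin φ sin λ, cos φ), giving ΔN = -204.382 + 236.078 + 303.063 = 334.76 m.

ΔN = 335 m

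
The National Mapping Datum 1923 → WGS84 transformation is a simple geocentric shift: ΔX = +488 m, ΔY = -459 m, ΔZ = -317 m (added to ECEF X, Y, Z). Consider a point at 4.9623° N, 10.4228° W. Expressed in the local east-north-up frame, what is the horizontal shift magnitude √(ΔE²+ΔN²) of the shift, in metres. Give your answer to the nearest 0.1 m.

514.5 m

At φ = 4.9623°, λ = -10.4228°: sin φ = 0.086500, cos φ = 0.996252, sin λ = -0.180911, cos λ = 0.983500.
ΔE = −sin λ·ΔX + cos λ·ΔY = −(-0.180911)·(488) + (0.983500)·(-459) = -363.14 m.
ΔN = −sin φ cos λ·ΔX − sin φ sin λ·ΔY + cos φ·ΔZ = −(0.086500)(0.983500)(488) − (0.086500)(-0.180911)(-459) + (0.996252)(-317) = -364.51 m.
Horizontal magnitude = √(ΔE² + ΔN²) = √((-363.14)² + (-364.51)²) = 514.53 m.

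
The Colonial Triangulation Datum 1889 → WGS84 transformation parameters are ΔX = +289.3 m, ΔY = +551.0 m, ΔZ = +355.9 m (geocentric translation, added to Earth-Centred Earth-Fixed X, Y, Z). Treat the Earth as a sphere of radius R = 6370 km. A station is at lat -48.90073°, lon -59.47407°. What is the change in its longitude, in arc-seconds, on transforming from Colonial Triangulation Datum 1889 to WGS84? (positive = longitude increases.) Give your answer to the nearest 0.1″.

sin φ = -0.753572, cos φ = 0.657366, sin λ = -0.861399, cos λ = 0.507928.
East component: ΔE = −sin λ·ΔX + cos λ·ΔY = −(-0.861399)(289.3) + (0.507928)(551.0) = 529.07 m.
1° of latitude spans πR/180 = 111177 m; at latitude φ, 1° of longitude spans that × cos φ = 73084.3 m, so Δλ = 529.07 / 73084.3 × 3600 = 26.061″.

Δλ = 26.1″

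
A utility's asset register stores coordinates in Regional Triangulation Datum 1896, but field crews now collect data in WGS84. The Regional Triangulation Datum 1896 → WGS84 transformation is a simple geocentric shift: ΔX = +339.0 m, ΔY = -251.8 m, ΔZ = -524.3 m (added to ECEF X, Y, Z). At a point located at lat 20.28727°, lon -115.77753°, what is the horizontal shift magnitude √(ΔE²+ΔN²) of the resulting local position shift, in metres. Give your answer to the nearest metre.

665 m

At φ = 20.28727°, λ = -115.77753°: sin φ = 0.346727, cos φ = 0.937966, sin λ = -0.900489, cos λ = -0.434878.
ΔE = −sin λ·ΔX + cos λ·ΔY = −(-0.900489)·(339.0) + (-0.434878)·(-251.8) = 414.77 m.
ΔN = −sin φ cos λ·ΔX − sin φ sin λ·ΔY + cos φ·ΔZ = −(0.346727)(-0.434878)(339.0) − (0.346727)(-0.900489)(-251.8) + (0.937966)(-524.3) = -519.28 m.
Horizontal magnitude = √(ΔE² + ΔN²) = √(414.77² + (-519.28)²) = 664.59 m.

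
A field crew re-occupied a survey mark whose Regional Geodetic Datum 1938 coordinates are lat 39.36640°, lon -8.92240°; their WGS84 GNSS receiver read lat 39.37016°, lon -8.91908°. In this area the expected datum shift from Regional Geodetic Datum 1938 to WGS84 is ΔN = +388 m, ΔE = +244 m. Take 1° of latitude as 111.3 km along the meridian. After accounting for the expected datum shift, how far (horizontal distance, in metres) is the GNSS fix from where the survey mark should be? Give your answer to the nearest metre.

52 m

Observed coordinate differences: Δφ = +0.00376°, Δλ = +0.00332°.
Converting to metres (1° lat = 111300 m, cos φ = 0.773106): observed ΔN = 418.5 m, observed ΔE = 285.7 m.
Subtracting the expected shift leaves a residual of 418.5 − (388) = 30.5 m north and 285.7 − (244) = 41.7 m east.
Residual distance = √(30.5² + 41.7²) = 51.6 m.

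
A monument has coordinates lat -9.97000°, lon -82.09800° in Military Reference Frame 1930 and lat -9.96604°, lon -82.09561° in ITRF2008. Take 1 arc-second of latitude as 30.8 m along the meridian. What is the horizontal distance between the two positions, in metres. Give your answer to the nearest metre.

511 m

Δφ = -9.96604° − -9.97000° = +0.00396°; Δλ = -82.09561° − -82.09800° = +0.00239°.
1° of latitude = 3600 × 30.80 = 110880 m.
ΔN = Δφ × 110880 = 439.1 m; ΔE = Δλ × 110880 × cos(-9.97000°) = +0.00239 × 110880 × 0.984899 = 261.0 m.
Distance = √(ΔE² + ΔN²) = √(261.0² + 439.1²) = 510.8 m.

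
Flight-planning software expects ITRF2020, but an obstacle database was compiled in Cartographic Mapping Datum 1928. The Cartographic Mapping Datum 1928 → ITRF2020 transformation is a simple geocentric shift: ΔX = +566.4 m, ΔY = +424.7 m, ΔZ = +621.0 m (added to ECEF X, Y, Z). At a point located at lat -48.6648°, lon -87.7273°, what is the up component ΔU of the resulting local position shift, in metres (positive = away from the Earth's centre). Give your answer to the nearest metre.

ΔU = -732 m

The local up (radial) axis is (cos φ cos λ, cos φ sin λ, sin φ), giving ΔU = 14.835 − 280.278 − 466.283 = -731.73 m.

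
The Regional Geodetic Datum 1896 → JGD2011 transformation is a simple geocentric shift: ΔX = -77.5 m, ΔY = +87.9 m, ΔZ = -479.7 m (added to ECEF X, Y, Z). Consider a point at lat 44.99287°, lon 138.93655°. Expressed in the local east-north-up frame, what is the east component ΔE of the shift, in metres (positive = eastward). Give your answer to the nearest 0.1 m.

The local east axis at (φ, λ) is (−sin λ, cos λ, 0), so ΔE = −sin(138.93655°)·(-77.5) + cos(138.93655°)·87.9 = -15.37 m.

ΔE = -15.4 m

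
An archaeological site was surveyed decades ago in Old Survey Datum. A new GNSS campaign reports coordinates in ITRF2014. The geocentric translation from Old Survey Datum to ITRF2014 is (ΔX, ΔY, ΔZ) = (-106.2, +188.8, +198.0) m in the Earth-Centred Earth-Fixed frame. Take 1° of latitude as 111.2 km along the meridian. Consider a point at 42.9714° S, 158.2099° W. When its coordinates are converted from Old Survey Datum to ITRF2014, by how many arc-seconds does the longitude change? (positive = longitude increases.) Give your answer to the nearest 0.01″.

Δλ = -9.50″

sin φ = -0.681633, cos φ = 0.731694, sin λ = -0.371207, cos λ = -0.928550.
East component: ΔE = −sin λ·ΔX + cos λ·ΔY = −(-0.371207)(-106.2) + (-0.928550)(188.8) = -214.73 m.
1° of latitude spans 111200 m; at latitude φ, 1° of longitude spans that × cos φ = 81364.4 m, so Δλ = -214.73 / 81364.4 × 3600 = -9.501″.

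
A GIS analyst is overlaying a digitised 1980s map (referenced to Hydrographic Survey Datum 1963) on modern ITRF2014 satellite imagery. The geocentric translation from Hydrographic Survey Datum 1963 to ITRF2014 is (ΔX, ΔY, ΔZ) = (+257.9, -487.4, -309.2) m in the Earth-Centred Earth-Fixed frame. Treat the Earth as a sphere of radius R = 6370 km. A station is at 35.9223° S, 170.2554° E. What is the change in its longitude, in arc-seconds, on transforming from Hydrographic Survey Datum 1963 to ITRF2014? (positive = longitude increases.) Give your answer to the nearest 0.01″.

sin φ = -0.586688, cos φ = 0.809813, sin λ = 0.169257, cos λ = -0.985572.
East component: ΔE = −sin λ·ΔX + cos λ·ΔY = −(0.169257)(257.9) + (-0.985572)(-487.4) = 436.72 m.
1° of latitude spans πR/180 = 111177 m; at latitude φ, 1° of longitude spans that × cos φ = 90033.0 m, so Δλ = 436.72 / 90033.0 × 3600 = 17.462″.

Δλ = 17.46″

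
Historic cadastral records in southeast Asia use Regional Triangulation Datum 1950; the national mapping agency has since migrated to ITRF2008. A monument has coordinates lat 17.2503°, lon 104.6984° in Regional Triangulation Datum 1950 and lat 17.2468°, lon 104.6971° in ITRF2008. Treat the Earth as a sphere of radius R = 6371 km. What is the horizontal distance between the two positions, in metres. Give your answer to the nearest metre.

413 m

Δφ = 17.2468° − 17.2503° = -0.0035°; Δλ = 104.6971° − 104.6984° = -0.0013°.
1° along a meridian = πR/180 = 111195 m.
ΔN = Δφ × 111195 = -389.2 m; ΔE = Δλ × 111195 × cos(17.2503°) = -0.0013 × 111195 × 0.955018 = -138.1 m.
Distance = √(ΔE² + ΔN²) = √((-138.1)² + (-389.2)²) = 412.9 m.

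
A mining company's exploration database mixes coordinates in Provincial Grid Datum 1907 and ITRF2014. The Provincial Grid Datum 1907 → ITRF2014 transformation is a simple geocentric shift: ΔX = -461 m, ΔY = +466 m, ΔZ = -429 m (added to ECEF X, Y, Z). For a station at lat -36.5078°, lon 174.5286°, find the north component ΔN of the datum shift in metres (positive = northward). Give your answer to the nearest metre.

ΔN = -45 m

The local north axis is (−sin φ cos λ, −sin φ sin λ, cos φ), giving ΔN = 273.014 + 26.434 − 344.820 = -45.37 m.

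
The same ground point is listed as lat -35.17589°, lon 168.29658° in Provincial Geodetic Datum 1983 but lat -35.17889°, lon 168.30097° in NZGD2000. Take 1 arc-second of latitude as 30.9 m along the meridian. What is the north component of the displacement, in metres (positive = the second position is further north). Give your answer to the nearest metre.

ΔN = -334 m

Δφ = -35.17889° − -35.17589° = -0.00300°; Δλ = 168.30097° − 168.29658° = +0.00439°.
1° of latitude = 3600 × 30.90 = 111240 m.
ΔN = Δφ × 111240 = -333.7 m; ΔE = Δλ × 111240 × cos(-35.17589°) = +0.00439 × 111240 × 0.817387 = 399.2 m.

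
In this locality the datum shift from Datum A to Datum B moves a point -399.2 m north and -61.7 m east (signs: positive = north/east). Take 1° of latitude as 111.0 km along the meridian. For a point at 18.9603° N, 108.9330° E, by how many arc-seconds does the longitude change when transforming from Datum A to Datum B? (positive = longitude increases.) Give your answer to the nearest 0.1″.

Δλ = -2.1″

At latitude 18.9603°, cos φ = 0.945744.
1° of longitude at this latitude = 111.0 × cos φ = 104.98 km, so Δλ = -61.7 / 104977.6 = -0.0005877° = -2.116″.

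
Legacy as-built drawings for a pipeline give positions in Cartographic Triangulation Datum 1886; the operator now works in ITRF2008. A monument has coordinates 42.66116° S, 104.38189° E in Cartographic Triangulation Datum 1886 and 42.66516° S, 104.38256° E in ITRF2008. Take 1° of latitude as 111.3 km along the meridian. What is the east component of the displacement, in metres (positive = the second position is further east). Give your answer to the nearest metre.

Δφ = -42.66516° − -42.66116° = -0.00400°; Δλ = 104.38256° − 104.38189° = +0.00067°.
ΔN = Δφ × 111300 = -445.2 m; ΔE = Δλ × 111300 × cos(-42.66116°) = +0.00067 × 111300 × 0.735374 = 54.8 m.

ΔE = 55 m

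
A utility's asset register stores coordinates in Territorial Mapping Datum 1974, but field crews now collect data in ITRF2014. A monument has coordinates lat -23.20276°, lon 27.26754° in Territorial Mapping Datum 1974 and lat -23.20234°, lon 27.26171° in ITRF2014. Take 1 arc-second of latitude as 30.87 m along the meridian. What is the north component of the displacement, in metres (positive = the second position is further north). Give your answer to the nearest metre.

ΔN = 47 m

Δφ = -23.20234° − -23.20276° = +0.00042°; Δλ = 27.26171° − 27.26754° = -0.00583°.
1° of latitude = 3600 × 30.87 = 111132 m.
ΔN = Δφ × 111132 = 46.7 m; ΔE = Δλ × 111132 × cos(-23.20276°) = -0.00583 × 111132 × 0.919116 = -595.5 m.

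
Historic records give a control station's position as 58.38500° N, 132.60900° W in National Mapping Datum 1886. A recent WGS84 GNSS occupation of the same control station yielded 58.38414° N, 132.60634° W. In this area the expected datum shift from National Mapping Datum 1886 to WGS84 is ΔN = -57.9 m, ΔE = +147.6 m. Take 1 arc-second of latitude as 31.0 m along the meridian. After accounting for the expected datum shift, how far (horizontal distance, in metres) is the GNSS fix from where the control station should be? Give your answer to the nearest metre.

39 m

Observed coordinate differences: Δφ = -0.00086°, Δλ = +0.00266°.
Converting to metres (1° lat = 111600 m, cos φ = 0.524209): observed ΔN = -96.0 m, observed ΔE = 155.6 m.
Subtracting the expected shift leaves a residual of -96.0 − (-57.9) = -38.1 m north and 155.6 − (147.6) = 8.0 m east.
Residual distance = √((-38.1)² + 8.0²) = 38.9 m.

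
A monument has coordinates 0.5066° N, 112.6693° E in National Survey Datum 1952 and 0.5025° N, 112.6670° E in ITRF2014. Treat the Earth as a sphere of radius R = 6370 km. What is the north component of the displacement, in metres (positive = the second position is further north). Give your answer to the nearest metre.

ΔN = -456 m

Δφ = 0.5025° − 0.5066° = -0.0041°; Δλ = 112.6670° − 112.6693° = -0.0023°.
1° along a meridian = πR/180 = 111177 m.
ΔN = Δφ × 111177 = -455.8 m; ΔE = Δλ × 111177 × cos(0.5066°) = -0.0023 × 111177 × 0.999961 = -255.7 m.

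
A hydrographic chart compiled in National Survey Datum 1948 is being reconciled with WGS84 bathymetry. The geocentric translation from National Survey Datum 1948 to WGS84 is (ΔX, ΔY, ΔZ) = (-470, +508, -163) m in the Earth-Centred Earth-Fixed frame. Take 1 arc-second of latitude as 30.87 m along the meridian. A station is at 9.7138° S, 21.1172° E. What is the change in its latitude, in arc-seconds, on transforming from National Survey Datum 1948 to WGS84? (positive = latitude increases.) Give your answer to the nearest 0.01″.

sin φ = -0.168727, cos φ = 0.985663, sin λ = 0.360277, cos λ = 0.932845.
North component: ΔN = −sin φ cos λ·ΔX − sin φ sin λ·ΔY + cos φ·ΔZ = −(-0.168727)(0.932845)(-470) − (-0.168727)(0.360277)(508) + (0.985663)(-163) = -203.76 m.
1° of latitude spans 3600 × 30.87 = 111132 m, so Δφ = -203.76 / 111132 × 3600 = -6.601″.

Δφ = -6.60″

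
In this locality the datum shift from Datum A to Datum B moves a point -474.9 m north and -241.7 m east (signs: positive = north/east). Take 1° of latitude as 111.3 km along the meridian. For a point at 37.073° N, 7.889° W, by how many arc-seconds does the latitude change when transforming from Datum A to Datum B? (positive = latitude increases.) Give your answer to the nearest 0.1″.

Δφ = -15.4″

1° of latitude = 111.3 km, so Δφ = -474.9 / 111300 = -0.0042668° = -15.361″.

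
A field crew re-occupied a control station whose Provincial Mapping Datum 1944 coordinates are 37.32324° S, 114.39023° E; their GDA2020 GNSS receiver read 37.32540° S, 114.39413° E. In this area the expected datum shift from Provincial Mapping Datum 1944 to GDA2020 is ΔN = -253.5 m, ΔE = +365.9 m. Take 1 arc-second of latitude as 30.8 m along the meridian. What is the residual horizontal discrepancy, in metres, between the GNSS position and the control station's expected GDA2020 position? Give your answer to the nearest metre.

Observed coordinate differences: Δφ = -0.00216°, Δλ = +0.00390°.
Converting to metres (1° lat = 110880 m, cos φ = 0.795228): observed ΔN = -239.5 m, observed ΔE = 343.9 m.
Subtracting the expected shift leaves a residual of -239.5 − (-253.5) = 14.0 m north and 343.9 − (365.9) = -22.0 m east.
Residual distance = √(14.0² + (-22.0)²) = 26.1 m.

26 m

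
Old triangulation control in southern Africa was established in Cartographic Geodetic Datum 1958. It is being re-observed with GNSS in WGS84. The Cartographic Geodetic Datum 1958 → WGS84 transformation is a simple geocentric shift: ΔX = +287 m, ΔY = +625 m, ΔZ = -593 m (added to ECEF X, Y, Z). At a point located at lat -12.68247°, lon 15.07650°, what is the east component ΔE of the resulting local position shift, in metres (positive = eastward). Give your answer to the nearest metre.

ΔE = 529 m

The local east axis at (φ, λ) is (−sin λ, cos λ, 0), so ΔE = −sin(15.07650°)·287 + cos(15.07650°)·625 = 528.84 m.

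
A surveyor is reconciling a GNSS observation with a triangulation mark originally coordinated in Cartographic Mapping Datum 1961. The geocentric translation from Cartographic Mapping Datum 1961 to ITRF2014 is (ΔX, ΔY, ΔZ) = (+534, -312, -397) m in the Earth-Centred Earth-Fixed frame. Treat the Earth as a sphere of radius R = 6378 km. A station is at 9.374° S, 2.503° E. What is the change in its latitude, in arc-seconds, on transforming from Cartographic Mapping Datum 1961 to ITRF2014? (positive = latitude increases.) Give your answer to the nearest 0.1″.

sin φ = -0.162878, cos φ = 0.986646, sin λ = 0.043672, cos λ = 0.999046.
North component: ΔN = −sin φ cos λ·ΔX − sin φ sin λ·ΔY + cos φ·ΔZ = −(-0.162878)(0.999046)(534) − (-0.162878)(0.043672)(-312) + (0.986646)(-397) = -307.02 m.
1° of latitude spans πR/180 = 111317 m, so Δφ = -307.02 / 111317 × 3600 = -9.929″.

Δφ = -9.9″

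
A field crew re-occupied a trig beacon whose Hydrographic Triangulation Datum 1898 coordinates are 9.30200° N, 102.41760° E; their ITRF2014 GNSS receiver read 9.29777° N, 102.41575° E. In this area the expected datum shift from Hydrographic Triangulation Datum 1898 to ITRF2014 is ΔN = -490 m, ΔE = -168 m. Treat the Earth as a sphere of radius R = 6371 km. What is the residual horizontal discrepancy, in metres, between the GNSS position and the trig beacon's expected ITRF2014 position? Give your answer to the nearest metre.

40 m

Observed coordinate differences: Δφ = -0.00423°, Δλ = -0.00185°.
Converting to metres (1° lat = 111195 m, cos φ = 0.986850): observed ΔN = -470.4 m, observed ΔE = -203.0 m.
Subtracting the expected shift leaves a residual of -470.4 − (-490) = 19.6 m north and -203.0 − (-168) = -35.0 m east.
Residual distance = √(19.6² + (-35.0)²) = 40.1 m.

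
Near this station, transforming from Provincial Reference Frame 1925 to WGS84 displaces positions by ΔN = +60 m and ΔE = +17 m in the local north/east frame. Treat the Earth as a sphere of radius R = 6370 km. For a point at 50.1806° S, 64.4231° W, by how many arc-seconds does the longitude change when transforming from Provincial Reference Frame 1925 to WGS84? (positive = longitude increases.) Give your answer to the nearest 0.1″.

At latitude -50.1806°, cos φ = 0.640370.
One radian of longitude at latitude φ spans R cos φ, so Δλ = ΔE / (R cos φ) = 17.0 / (6370000 × 0.640370) = 4.1675e-06 rad = 0.860″.

Δλ = 0.9″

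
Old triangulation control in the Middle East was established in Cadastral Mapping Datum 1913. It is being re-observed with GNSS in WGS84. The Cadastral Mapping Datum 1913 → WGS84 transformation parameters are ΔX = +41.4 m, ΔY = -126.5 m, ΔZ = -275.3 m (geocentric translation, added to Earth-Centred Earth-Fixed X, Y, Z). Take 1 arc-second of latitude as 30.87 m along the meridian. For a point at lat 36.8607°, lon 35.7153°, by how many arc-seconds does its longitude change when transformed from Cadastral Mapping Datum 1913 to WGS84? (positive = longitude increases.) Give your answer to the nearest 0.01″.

sin φ = 0.599872, cos φ = 0.800096, sin λ = 0.583758, cos λ = 0.811928.
East component: ΔE = −sin λ·ΔX + cos λ·ΔY = −(0.583758)(41.4) + (0.811928)(-126.5) = -126.88 m.
1° of latitude spans 3600 × 30.87 = 111132 m; at latitude φ, 1° of longitude spans that × cos φ = 88916.3 m, so Δλ = -126.88 / 88916.3 × 3600 = -5.137″.

Δλ = -5.14″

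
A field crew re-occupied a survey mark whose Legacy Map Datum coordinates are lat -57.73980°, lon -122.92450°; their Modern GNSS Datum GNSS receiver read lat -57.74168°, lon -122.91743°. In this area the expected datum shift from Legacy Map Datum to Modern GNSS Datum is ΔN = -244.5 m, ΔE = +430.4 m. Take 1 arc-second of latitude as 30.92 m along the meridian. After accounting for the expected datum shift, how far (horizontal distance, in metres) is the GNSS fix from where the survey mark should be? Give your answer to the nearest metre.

37 m

Observed coordinate differences: Δφ = -0.00188°, Δλ = +0.00707°.
Converting to metres (1° lat = 111312 m, cos φ = 0.533765): observed ΔN = -209.3 m, observed ΔE = 420.1 m.
Subtracting the expected shift leaves a residual of -209.3 − (-244.5) = 35.2 m north and 420.1 − (430.4) = -10.3 m east.
Residual distance = √(35.2² + (-10.3)²) = 36.7 m.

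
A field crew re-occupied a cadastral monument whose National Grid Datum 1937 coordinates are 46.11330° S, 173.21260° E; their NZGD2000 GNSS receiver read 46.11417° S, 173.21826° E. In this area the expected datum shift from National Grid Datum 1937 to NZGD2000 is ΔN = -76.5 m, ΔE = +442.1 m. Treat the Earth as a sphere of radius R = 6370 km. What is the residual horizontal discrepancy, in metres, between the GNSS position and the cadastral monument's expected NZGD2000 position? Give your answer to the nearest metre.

Observed coordinate differences: Δφ = -0.00087°, Δλ = +0.00566°.
Converting to metres (1° lat = 111177 m, cos φ = 0.693235): observed ΔN = -96.7 m, observed ΔE = 436.2 m.
Subtracting the expected shift leaves a residual of -96.7 − (-76.5) = -20.2 m north and 436.2 − (442.1) = -5.9 m east.
Residual distance = √((-20.2)² + (-5.9)²) = 21.1 m.

21 m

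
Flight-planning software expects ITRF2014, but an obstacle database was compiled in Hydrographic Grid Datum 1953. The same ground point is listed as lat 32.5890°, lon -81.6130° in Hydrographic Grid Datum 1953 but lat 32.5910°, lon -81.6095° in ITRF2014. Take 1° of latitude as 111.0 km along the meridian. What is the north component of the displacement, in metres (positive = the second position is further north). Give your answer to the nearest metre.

ΔN = 222 m

Δφ = 32.5910° − 32.5890° = +0.0020°; Δλ = -81.6095° − -81.6130° = +0.0035°.
ΔN = Δφ × 111000 = 222.0 m; ΔE = Δλ × 111000 × cos(32.5890°) = +0.0035 × 111000 × 0.842556 = 327.3 m.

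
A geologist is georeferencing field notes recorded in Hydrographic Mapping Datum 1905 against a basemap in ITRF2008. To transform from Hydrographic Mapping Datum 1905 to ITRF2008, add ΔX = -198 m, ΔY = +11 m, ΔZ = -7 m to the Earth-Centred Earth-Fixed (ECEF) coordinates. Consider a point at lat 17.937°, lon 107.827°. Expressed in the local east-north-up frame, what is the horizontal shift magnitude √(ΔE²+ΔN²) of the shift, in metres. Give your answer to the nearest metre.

187 m

At φ = 17.937°, λ = 107.827°: sin φ = 0.307971, cos φ = 0.951396, sin λ = 0.951985, cos λ = -0.306144.
ΔE = −sin λ·ΔX + cos λ·ΔY = −(0.951985)·(-198) + (-0.306144)·(11) = 185.13 m.
ΔN = −sin φ cos λ·ΔX − sin φ sin λ·ΔY + cos φ·ΔZ = −(0.307971)(-0.306144)(-198) − (0.307971)(0.951985)(11) + (0.951396)(-7) = -28.55 m.
Horizontal magnitude = √(ΔE² + ΔN²) = √(185.13² + (-28.55)²) = 187.31 m.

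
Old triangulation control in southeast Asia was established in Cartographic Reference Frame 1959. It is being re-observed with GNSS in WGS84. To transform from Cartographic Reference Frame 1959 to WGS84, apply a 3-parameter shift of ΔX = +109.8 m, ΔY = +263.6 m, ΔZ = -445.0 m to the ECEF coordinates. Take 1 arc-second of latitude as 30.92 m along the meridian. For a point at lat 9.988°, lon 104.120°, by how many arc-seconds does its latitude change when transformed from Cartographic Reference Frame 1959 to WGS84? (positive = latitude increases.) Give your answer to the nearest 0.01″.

Δφ = -15.46″

sin φ = 0.173442, cos φ = 0.984844, sin λ = 0.969787, cos λ = -0.243954.
North component: ΔN = −sin φ cos λ·ΔX − sin φ sin λ·ΔY + cos φ·ΔZ = −(0.173442)(-0.243954)(109.8) − (0.173442)(0.969787)(263.6) + (0.984844)(-445.0) = -477.95 m.
1° of latitude spans 3600 × 30.92 = 111312 m, so Δφ = -477.95 / 111312 × 3600 = -15.458″.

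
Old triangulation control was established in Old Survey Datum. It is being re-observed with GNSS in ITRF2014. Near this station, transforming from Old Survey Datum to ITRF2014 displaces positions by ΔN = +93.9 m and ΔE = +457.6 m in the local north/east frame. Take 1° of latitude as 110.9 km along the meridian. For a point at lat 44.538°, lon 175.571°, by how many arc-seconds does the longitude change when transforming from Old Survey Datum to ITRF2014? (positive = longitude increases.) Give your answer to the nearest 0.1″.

Δλ = 20.8″

At latitude 44.538°, cos φ = 0.712785.
1° of longitude at this latitude = 110.9 × cos φ = 79.05 km, so Δλ = 457.6 / 79047.9 = 0.0057889° = 20.840″.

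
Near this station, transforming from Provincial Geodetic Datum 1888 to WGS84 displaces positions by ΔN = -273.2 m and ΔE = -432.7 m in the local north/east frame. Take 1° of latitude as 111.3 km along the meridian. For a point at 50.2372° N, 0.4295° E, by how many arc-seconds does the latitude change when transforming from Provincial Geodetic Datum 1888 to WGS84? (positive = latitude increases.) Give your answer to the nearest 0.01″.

Δφ = -8.84″

1° of latitude = 111.3 km, so Δφ = -273.2 / 111300 = -0.0024546° = -8.837″.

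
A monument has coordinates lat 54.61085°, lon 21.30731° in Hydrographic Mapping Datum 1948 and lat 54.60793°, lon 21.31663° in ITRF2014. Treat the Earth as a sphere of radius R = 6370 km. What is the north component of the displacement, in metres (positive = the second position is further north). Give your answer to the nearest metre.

ΔN = -325 m

Δφ = 54.60793° − 54.61085° = -0.00292°; Δλ = 21.31663° − 21.30731° = +0.00932°.
1° along a meridian = πR/180 = 111177 m.
ΔN = Δφ × 111177 = -324.6 m; ΔE = Δλ × 111177 × cos(54.61085°) = +0.00932 × 111177 × 0.579127 = 600.1 m.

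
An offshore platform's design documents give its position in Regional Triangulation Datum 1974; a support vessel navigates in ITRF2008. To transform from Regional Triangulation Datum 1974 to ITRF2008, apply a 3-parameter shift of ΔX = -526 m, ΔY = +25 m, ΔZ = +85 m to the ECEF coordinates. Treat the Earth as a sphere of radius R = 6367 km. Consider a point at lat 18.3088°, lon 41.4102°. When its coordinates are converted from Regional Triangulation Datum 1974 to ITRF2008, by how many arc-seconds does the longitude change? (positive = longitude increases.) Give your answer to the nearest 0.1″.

sin φ = 0.314138, cos φ = 0.949377, sin λ = 0.661445, cos λ = 0.749993.
East component: ΔE = −sin λ·ΔX + cos λ·ΔY = −(0.661445)(-526) + (0.749993)(25) = 366.67 m.
1° of latitude spans πR/180 = 111125 m; at latitude φ, 1° of longitude spans that × cos φ = 105499.7 m, so Δλ = 366.67 / 105499.7 × 3600 = 12.512″.

Δλ = 12.5″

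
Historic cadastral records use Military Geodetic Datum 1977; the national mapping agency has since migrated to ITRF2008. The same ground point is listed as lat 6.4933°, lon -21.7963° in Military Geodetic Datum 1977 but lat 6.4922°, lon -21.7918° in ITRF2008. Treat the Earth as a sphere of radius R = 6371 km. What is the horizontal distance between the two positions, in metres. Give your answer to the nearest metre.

512 m

Δφ = 6.4922° − 6.4933° = -0.0011°; Δλ = -21.7918° − -21.7963° = +0.0045°.
1° along a meridian = πR/180 = 111195 m.
ΔN = Δφ × 111195 = -122.3 m; ΔE = Δλ × 111195 × cos(6.4933°) = +0.0045 × 111195 × 0.993585 = 497.2 m.
Distance = √(ΔE² + ΔN²) = √(497.2² + (-122.3)²) = 512.0 m.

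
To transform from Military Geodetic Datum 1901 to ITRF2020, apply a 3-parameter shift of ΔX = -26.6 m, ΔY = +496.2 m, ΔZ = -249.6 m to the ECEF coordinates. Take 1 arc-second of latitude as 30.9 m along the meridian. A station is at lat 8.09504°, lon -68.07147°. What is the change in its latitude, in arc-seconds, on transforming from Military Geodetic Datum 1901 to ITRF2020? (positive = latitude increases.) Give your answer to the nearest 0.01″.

Δφ = -5.85″

sin φ = 0.140816, cos φ = 0.990036, sin λ = -0.927650, cos λ = 0.373450.
North component: ΔN = −sin φ cos λ·ΔX − sin φ sin λ·ΔY + cos φ·ΔZ = −(0.140816)(0.373450)(-26.6) − (0.140816)(-0.927650)(496.2) + (0.990036)(-249.6) = -180.90 m.
1° of latitude spans 3600 × 30.90 = 111240 m, so Δφ = -180.90 / 111240 × 3600 = -5.854″.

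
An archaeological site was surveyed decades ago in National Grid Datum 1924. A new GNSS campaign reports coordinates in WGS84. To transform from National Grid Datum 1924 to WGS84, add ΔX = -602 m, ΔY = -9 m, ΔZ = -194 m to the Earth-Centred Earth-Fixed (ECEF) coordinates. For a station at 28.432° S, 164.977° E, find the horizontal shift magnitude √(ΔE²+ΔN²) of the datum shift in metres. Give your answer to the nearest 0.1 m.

At φ = -28.432°, λ = 164.977°: sin φ = -0.476115, cos φ = 0.879383, sin λ = 0.259207, cos λ = -0.965822.
ΔE = −sin λ·ΔX + cos λ·ΔY = −(0.259207)·(-602) + (-0.965822)·(-9) = 164.73 m.
ΔN = −sin φ cos λ·ΔX − sin φ sin λ·ΔY + cos φ·ΔZ = −(-0.476115)(-0.965822)(-602) − (-0.476115)(0.259207)(-9) + (0.879383)(-194) = 105.11 m.
Horizontal magnitude = √(ΔE² + ΔN²) = √(164.73² + 105.11²) = 195.41 m.

195.4 m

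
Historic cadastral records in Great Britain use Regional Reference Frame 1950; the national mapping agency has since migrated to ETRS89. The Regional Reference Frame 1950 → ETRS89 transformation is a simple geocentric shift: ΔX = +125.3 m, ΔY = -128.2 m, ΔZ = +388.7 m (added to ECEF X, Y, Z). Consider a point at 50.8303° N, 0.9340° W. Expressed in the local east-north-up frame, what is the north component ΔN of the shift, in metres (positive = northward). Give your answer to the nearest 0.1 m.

At φ = 50.8303°, λ = -0.9340°: sin φ = 0.775279, cos φ = 0.631619, sin λ = -0.016301, cos λ = 0.999867.
ΔN = −sin φ cos λ·ΔX − sin φ sin λ·ΔY + cos φ·ΔZ = −(0.775279)(0.999867)(125.3) − (0.775279)(-0.016301)(-128.2) + (0.631619)(388.7) = 146.76 m.

ΔN = 146.8 m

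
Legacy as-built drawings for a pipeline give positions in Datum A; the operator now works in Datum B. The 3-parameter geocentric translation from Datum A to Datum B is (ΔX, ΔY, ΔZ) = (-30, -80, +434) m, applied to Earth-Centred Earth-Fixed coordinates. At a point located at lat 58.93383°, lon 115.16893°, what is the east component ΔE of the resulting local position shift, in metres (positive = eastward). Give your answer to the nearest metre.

At φ = 58.93383°, λ = 115.16893°: sin φ = 0.856572, cos φ = 0.516028, sin λ = 0.905058, cos λ = -0.425289.
ΔE = −sin λ·ΔX + cos λ·ΔY = −(0.905058)·(-30) + (-0.425289)·(-80) = 61.17 m.

ΔE = 61 m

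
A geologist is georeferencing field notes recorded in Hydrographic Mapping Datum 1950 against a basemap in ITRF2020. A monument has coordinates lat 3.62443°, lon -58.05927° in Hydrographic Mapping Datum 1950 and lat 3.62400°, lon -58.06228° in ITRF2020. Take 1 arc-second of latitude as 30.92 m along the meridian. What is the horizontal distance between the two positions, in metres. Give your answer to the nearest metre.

Δφ = 3.62400° − 3.62443° = -0.00043°; Δλ = -58.06228° − -58.05927° = -0.00301°.
1° of latitude = 3600 × 30.92 = 111312 m.
ΔN = Δφ × 111312 = -47.9 m; ΔE = Δλ × 111312 × cos(3.62443°) = -0.00301 × 111312 × 0.998000 = -334.4 m.
Distance = √(ΔE² + ΔN²) = √((-334.4)² + (-47.9)²) = 337.8 m.

338 m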